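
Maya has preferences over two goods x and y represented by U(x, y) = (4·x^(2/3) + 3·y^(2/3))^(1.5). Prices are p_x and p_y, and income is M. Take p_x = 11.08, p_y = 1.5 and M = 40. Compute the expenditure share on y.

Numerically y/x = 170.031464, so x* = 40/(11.08 + 1.5·170.031464) = 0.1503 and y* = 170.031464·0.1503 = 25.5564.
Expenditure on y: 1.5·25.5564 = 38.3346; share = 0.9584.

share on y = 0.9584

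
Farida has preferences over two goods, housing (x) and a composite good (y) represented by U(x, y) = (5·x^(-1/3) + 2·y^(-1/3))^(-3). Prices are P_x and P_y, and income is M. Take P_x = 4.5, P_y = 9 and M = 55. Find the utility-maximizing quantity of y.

MRS = MU_x/MU_y = (5/2)·(y/x)^(4/3). Set equal to P_x/P_y.
Solve for the ratio: y/x = [(2/5)·P_x/P_y]^(0.75).
With the ratio pinned down, the budget gives x* = M/(P_x + P_y·(y/x)) and y* = (y/x)·x*.
Numerically y/x = 0.29907, so x* = 55/(4.5 + 9·0.29907) = 7.6478 and y* = 0.29907·7.6478 = 2.2872.

y* = 2.2872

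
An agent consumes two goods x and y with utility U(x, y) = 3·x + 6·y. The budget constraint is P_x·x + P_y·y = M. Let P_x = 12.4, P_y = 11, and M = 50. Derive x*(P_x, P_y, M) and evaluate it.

Perfect substitutes: compare marginal utility per dollar. 3/P_x vs 6/P_y → 0.2419 vs 0.5455.
y gives more utility per dollar, so spend all income on y: y* = M/P_y, x* = 0.
Numerically: x* = 0, y* = 4.5455.

x* = 0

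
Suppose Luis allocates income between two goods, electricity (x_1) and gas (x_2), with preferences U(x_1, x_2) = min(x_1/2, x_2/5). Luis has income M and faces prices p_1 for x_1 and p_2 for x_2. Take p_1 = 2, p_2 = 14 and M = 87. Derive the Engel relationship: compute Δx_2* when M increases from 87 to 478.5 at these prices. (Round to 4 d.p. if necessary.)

Δx_2* = 26.4527

Demand: x_1*(p_1,p_2,M) = 2·M/(2·p_1 + 5·p_2), x_2* = 5·M/(2·p_1 + 5·p_2).
Here 2·2 + 5·14 = 74, giving x_2* = 5.8784.
At M' = 478.5: x_2* = 32.3311. Change: 32.3311 − 5.8784 = 26.4527.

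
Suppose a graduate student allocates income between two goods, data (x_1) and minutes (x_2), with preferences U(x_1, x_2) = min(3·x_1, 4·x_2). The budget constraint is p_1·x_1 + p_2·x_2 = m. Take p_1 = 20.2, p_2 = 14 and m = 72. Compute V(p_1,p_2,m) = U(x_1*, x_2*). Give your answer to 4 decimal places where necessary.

With perfect complements, no substitution: consume in ratio x_1:x_2 = 4:3.
Budget: p_1·x_1 + p_2·(3/4)·x_1 = m, so (4·p_1 + 3·p_2)·x_1 = 4·m.
Demand: x_1*(p_1,p_2,m) = 4·m/(4·p_1 + 3·p_2), x_2* = 3·m/(4·p_1 + 3·p_2).
Here 4·20.2 + 3·14 = 122.8, giving x_1* = 2.3453 and x_2* = 1.759.
Utility at the optimum: U(2.3453, 1.759) = 7.0358.

V = 7.0358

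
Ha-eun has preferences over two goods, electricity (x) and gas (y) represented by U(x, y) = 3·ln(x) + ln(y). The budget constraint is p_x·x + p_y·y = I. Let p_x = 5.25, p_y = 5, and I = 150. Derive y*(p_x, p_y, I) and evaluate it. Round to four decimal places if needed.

The MRS is 3·y/x. Set MRS = p_x/p_y.
So 3·p_y·y = p_x·x; combined with the budget, a share 0.75 of income goes to x.
Demand: x*(p_x,p_y,I) = 0.75·I/p_x and y* = 0.25·I/p_y.
At p_x=5.25, p_y=5, I=150: y* = 0.25·150/5 = 7.5.

y* = 7.5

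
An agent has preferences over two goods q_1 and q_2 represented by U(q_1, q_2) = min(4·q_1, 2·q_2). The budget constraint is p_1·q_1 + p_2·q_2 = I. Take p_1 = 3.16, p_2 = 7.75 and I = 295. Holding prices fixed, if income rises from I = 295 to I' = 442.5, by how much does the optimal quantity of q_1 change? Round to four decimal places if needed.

Δq_1* = 7.9046

With perfect complements, no substitution: consume in ratio q_1:q_2 = 2:4.
Budget: p_1·q_1 + p_2·2·q_1 = I, so (2·p_1 + 4·p_2)·q_1 = 2·I.
Demand: q_1*(p_1,p_2,I) = 2·I/(2·p_1 + 4·p_2), q_2* = 4·I/(2·p_1 + 4·p_2).
Here 2·3.16 + 4·7.75 = 37.32, giving q_1* = 15.8092.
At I' = 442.5: q_1* = 23.7138. Change: 23.7138 − 15.8092 = 7.9046.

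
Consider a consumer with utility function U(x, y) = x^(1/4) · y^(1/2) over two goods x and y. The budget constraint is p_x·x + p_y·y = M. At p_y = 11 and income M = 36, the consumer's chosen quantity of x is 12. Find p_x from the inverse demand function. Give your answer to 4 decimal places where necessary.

p_x = 1

MU_x/MU_y = (0.25·y)/(0.5·x); tangency sets this equal to p_x/p_y.
Rearranging, p_y·y = 2·p_x·x. Substituting into the budget gives p_x·x·(1 + 2) = M.
Demand: x*(p_x,p_y,M) = 1/3·M/p_x and y* = 2/3·M/p_y.
Set x* = 12 in the demand function and solve for p_x: p_x = 1.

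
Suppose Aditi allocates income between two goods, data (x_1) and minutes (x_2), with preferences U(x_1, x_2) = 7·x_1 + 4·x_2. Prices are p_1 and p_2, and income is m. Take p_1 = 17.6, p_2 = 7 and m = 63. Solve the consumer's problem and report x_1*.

Linear utility — the consumer picks whichever good has higher MU/price: 7/17.6 = 0.3977 vs 4/7 = 0.5714.
x_2 gives more utility per dollar, so spend all income on x_2: x_2* = m/p_2, x_1* = 0.
Numerically: x_1* = 0, x_2* = 9.

x_1* = 0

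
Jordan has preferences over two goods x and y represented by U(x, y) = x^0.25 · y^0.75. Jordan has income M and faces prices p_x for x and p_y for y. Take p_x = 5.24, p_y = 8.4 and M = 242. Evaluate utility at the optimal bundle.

V = 18.4737

Tangency: MRS = (1/3)·y/x = p_x/p_y.
Rearranging, p_y·y = 3·p_x·x. Substituting into the budget gives p_x·x·(1 + 3) = M.
Demand: x*(p_x,p_y,M) = 0.25·M/p_x and y* = 0.75·M/p_y.
At p_x=5.24, p_y=8.4, M=242: x* = 0.25·242/5.24 = 11.5458, y* = 21.6071.
Utility at the optimum: U(11.5458, 21.6071) = 18.4737.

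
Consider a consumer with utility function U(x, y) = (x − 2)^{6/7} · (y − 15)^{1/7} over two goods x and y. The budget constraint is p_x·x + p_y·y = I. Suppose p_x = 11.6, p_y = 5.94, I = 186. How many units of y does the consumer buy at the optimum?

This is Cobb-Douglas in (x−2, y−15): tangency gives 6/7·p_y·(y−15) = 1/7·p_x·(x−2).
After buying the subsistence bundle (2, 15), a share 6/7 of the remaining income goes to x: x* = 2 + 6/7·(I − 2p_x − 15p_y)/p_x.
Discretionary income = 186 − 2·11.6 − 15·5.94 = 73.7; y* = 15 + 1/7·73.7/5.94 = 16.7725.

y* = 16.7725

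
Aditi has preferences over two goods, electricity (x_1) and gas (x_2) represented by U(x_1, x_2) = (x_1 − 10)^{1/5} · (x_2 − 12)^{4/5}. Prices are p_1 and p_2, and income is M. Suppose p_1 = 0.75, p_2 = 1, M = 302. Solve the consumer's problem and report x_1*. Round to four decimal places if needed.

x_1* = 85.3333

Let x_1' = x_1−10, x_2' = x_2−12. MRS = (1/4)·x_2'/x_1' = p_1/p_2.
After buying the subsistence bundle (10, 12), a share 0.2 of the remaining income goes to x_1: x_1* = 10 + 0.2·(M − 10p_1 − 12p_2)/p_1.
Discretionary income = 302 − 10·0.75 − 12·1 = 282.5; x_1* = 10 + 0.2·282.5/0.75 = 85.3333.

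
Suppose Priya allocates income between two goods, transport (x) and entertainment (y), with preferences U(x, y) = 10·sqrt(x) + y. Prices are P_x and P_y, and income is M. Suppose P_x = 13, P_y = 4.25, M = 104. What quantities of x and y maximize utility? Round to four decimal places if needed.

Utility is quasi-linear in y; the FOC for x is 5/√x = P_x/P_y.
Solve: √x = 5·P_y/P_x, so x*(P_x,P_y) = (5·P_y/P_x)², and y* = (M − P_x·x*)/P_y.
Plugging in: x* = (5·4.25/13)² = 2.672, y* = 16.2975.

x* = 2.672, y* = 16.2975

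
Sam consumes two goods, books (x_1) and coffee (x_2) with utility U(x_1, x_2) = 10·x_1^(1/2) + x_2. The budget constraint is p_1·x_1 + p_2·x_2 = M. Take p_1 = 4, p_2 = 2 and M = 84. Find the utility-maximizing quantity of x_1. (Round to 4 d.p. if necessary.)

x_1* = 6.25

MU_x_1 = 5/√x_1, MU_x_2 = 1. Tangency: 5/√x_1 = p_1/p_2.
Solve: √x_1 = 5·p_2/p_1, so x_1*(p_1,p_2) = (5·p_2/p_1)², and x_2* = (M − p_1·x_1*)/p_2.
Plugging in: x_1* = (5·2/4)² = 6.25.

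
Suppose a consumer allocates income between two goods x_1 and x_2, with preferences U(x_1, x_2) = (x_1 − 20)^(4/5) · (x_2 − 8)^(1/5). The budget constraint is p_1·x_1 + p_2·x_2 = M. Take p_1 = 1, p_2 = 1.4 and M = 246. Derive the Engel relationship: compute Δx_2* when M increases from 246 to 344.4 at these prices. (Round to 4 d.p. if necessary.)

Δx_2* = 14.0571

MRS = 4·(x_2−8)/(x_1−20). Tangency with p_1/p_2 gives x_2−8 = (1/4)·(p_1/p_2)·(x_1−20).
Substituting into the budget: x_1* = 20 + 0.8·(M − 20·p_1 − 8·p_2)/p_1, and x_2* = 8 + 0.2·(…)/p_2.
Discretionary income = 246 − 20·1 − 8·1.4 = 214.8; x_2* = 8 + 0.2·214.8/1.4 = 38.6857.
At M' = 344.4: x_2* = 52.7429. Change: 52.7429 − 38.6857 = 14.0571.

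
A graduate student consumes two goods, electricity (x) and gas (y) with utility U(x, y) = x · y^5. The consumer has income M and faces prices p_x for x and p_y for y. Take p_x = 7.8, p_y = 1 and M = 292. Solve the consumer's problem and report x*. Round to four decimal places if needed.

x* = 6.2393

MU_x/MU_y = (y)/(5·x); tangency sets this equal to p_x/p_y.
Rearranging, p_y·y = 5·p_x·x. Substituting into the budget gives p_x·x·(1 + 5) = M.
Demand: x*(p_x,p_y,M) = 1/6·M/p_x and y* = 5/6·M/p_y.
At p_x=7.8, p_y=1, M=292: x* = 1/6·292/7.8 = 6.2393.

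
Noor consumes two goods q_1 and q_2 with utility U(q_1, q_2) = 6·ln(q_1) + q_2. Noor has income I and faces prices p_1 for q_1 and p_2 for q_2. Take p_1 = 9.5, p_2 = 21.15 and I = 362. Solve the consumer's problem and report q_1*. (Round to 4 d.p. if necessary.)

At the given prices: q_1* = 6·21.15/9.5 = 13.3579.

q_1* = 13.3579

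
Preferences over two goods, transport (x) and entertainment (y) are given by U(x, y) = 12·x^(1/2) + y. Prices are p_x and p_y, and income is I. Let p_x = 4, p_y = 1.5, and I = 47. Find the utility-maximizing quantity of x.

x* = 5.0625

Set MRS = p_x/p_y: 6·x^(−1/2) = p_x/p_y.
Solve: √x = 6·p_y/p_x, so x*(p_x,p_y) = (6·p_y/p_x)², and y* = (I − p_x·x*)/p_y.
Plugging in: x* = (6·1.5/4)² = 5.0625.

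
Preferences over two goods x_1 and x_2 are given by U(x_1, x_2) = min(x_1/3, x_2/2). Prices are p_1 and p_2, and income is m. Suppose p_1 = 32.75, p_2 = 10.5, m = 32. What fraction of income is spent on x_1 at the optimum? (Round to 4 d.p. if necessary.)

share on x_1 = 0.8239

Leontief preferences: the optimum is at the kink where x_1/3 = x_2/2, i.e. x_2 = (2/3)·x_1.
Budget: p_1·x_1 + p_2·(2/3)·x_1 = m, so (3·p_1 + 2·p_2)·x_1 = 3·m.
Demand: x_1*(p_1,p_2,m) = 3·m/(3·p_1 + 2·p_2), x_2* = 2·m/(3·p_1 + 2·p_2).
Here 3·32.75 + 2·10.5 = 119.25, giving x_1* = 0.805 and x_2* = 0.5367.
Expenditure on x_1: 32.75·0.805 = 26.3648; share = 0.8239.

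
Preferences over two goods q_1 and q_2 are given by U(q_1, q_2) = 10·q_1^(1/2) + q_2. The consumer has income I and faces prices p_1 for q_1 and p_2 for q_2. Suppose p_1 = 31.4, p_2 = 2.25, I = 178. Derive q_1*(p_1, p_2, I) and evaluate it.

MU_q_1 = 5/√q_1, MU_q_2 = 1. Tangency: 5/√q_1 = p_1/p_2.
Thus q_1* = (5·p_2/p_1)² — independent of I — with the rest of income spent on q_2.
Plugging in: q_1* = (5·2.25/31.4)² = 0.1284.

q_1* = 0.1284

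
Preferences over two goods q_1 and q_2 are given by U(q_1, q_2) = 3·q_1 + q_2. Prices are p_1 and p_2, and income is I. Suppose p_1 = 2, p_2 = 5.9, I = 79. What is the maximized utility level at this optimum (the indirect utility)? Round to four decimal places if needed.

V = 118.5

Perfect substitutes: compare marginal utility per dollar. 3/p_1 vs 1/p_2 → 1.5 vs 0.1695.
q_1 gives more utility per dollar, so spend all income on q_1: q_1* = I/p_1, q_2* = 0.
Numerically: q_1* = 39.5, q_2* = 0.
Utility at the optimum: U(39.5, 0) = 118.5.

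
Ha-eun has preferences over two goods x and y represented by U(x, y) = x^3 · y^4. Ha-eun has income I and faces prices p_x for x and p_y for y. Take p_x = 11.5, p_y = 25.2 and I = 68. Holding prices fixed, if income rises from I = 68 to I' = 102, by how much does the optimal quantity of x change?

Δx* = 1.2671

Demand: x*(p_x,p_y,I) = 3/7·I/p_x and y* = 4/7·I/p_y.
At p_x=11.5, p_y=25.2, I=68: x* = 3/7·68/11.5 = 2.5342.
At I' = 102: x* = 3.8012. Change: 3.8012 − 2.5342 = 1.2671.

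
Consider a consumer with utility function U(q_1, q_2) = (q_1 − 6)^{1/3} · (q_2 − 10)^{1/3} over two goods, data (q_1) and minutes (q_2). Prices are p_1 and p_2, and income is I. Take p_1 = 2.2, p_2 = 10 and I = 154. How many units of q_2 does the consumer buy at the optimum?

q_2* = 12.04

Discretionary income = 154 − 6·2.2 − 10·10 = 40.8; q_2* = 10 + 0.5·40.8/10 = 12.04.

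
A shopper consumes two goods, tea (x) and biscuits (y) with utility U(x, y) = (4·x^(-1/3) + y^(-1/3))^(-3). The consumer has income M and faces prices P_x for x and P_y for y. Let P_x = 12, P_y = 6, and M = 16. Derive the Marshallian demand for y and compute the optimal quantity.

y* = 0.6111

MU_x ∝ 4·x^(-4/3), MU_y ∝ y^(-4/3), so MRS = 4·(y/x)^(4/3) = P_x/P_y.
Hence y/x = ((1/4)·P_x/P_y)^(1/(4/3)), i.e. raised to the 0.75 power.
With the ratio pinned down, the budget gives x* = M/(P_x + P_y·(y/x)) and y* = (y/x)·x*.
Numerically y/x = 0.594604, so x* = 16/(12 + 6·0.594604) = 1.0278 and y* = 0.594604·1.0278 = 0.6111.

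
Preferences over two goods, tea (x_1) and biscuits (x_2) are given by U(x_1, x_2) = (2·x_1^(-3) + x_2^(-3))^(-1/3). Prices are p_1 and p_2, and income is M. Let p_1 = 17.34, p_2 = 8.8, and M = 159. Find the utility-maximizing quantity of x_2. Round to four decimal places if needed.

Substitute x_2 = (x_2/x_1)·x_1 into the budget: x_1* = M/(p_1 + p_2·(x_2/x_1)).
Numerically x_2/x_1 = 0.996286, so x_1* = 159/(17.34 + 8.8·0.996286) = 6.0902 and x_2* = 0.996286·6.0902 = 6.0676.

x_2* = 6.0676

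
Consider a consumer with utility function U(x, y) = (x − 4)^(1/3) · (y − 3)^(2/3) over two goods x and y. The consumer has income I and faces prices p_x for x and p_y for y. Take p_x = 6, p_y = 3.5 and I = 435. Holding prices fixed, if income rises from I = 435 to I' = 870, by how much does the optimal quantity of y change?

This is Cobb-Douglas in (x−4, y−3): tangency gives 1/3·p_y·(y−3) = 2/3·p_x·(x−4).
Substituting into the budget: x* = 4 + 1/3·(I − 4·p_x − 3·p_y)/p_x, and y* = 3 + 2/3·(…)/p_y.
Discretionary income = 435 − 4·6 − 3·3.5 = 400.5; y* = 3 + 2/3·400.5/3.5 = 79.2857.
At I' = 870: y* = 162.1429. Change: 162.1429 − 79.2857 = 82.8571.

Δy* = 82.8571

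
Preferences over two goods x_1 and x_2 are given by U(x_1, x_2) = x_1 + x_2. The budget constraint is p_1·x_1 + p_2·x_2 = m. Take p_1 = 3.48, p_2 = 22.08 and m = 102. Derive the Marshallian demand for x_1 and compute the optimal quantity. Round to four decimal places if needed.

x_1* = 29.3103

Perfect substitutes: compare marginal utility per dollar. 1/p_1 vs 1/p_2 → 0.2874 vs 0.0453.
x_1 gives more utility per dollar, so spend all income on x_1: x_1* = m/p_1, x_2* = 0.
Numerically: x_1* = 29.3103, x_2* = 0.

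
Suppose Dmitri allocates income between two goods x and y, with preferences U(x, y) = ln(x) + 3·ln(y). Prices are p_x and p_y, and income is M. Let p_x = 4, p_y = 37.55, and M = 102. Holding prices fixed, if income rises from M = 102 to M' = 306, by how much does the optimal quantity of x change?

Δx* = 12.75

MU_x/MU_y = (y)/(3·x); tangency sets this equal to p_x/p_y.
Rearranging, p_y·y = 3·p_x·x. Substituting into the budget gives p_x·x·(1 + 3) = M.
Demand: x*(p_x,p_y,M) = 0.25·M/p_x and y* = 0.75·M/p_y.
At p_x=4, p_y=37.55, M=102: x* = 0.25·102/4 = 6.375.
At M' = 306: x* = 19.125. Change: 19.125 − 6.375 = 12.75.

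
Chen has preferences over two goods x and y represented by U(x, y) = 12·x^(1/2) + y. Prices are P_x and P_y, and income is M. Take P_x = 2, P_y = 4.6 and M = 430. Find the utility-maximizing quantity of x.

Thus x* = (6·P_y/P_x)² — independent of M — with the rest of income spent on y.
Plugging in: x* = (6·4.6/2)² = 190.44.

x* = 190.44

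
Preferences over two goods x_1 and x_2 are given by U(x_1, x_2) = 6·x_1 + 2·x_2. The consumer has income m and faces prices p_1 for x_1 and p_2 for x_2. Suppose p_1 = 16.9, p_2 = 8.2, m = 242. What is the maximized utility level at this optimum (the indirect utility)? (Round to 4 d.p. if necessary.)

Perfect substitutes: compare marginal utility per dollar. 6/p_1 vs 2/p_2 → 0.355 vs 0.2439.
x_1 gives more utility per dollar, so spend all income on x_1: x_1* = m/p_1, x_2* = 0.
Numerically: x_1* = 14.3195, x_2* = 0.
Utility at the optimum: U(14.3195, 0) = 85.9172.

V = 85.9172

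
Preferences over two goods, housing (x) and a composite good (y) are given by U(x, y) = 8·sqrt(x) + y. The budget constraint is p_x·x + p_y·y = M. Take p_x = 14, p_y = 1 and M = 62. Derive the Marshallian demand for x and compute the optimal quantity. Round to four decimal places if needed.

x* = 0.0816

Set MRS = p_x/p_y: 4·x^(−1/2) = p_x/p_y.
Thus x* = (4·p_y/p_x)² — independent of M — with the rest of income spent on y.
Plugging in: x* = (4·1/14)² = 0.0816.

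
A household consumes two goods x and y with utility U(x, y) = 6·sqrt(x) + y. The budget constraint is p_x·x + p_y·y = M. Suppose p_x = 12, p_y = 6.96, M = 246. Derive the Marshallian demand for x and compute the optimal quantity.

Set MRS = p_x/p_y: 3·x^(−1/2) = p_x/p_y.
Thus x* = (3·p_y/p_x)² — independent of M — with the rest of income spent on y.
Plugging in: x* = (3·6.96/12)² = 3.0276.

x* = 3.0276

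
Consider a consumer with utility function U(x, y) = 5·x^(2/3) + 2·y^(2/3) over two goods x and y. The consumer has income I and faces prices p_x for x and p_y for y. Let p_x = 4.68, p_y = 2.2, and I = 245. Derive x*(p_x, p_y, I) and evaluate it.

x* = 40.5937

MU_x ∝ 5·x^(-1/3), MU_y ∝ 2·y^(-1/3), so MRS = (5/2)·(y/x)^(1/3) = p_x/p_y.
Solve for the ratio: y/x = [(2/5)·p_x/p_y]^(3).
Substitute y = (y/x)·x into the budget: x* = I/(p_x + p_y·(y/x)).
Numerically y/x = 0.616098, so x* = 245/(4.68 + 2.2·0.616098) = 40.5937.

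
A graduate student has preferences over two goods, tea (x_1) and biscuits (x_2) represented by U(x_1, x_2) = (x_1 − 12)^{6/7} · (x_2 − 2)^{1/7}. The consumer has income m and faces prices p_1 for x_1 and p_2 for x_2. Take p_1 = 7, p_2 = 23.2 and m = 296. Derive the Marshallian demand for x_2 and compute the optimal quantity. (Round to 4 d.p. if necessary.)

Let x_1' = x_1−12, x_2' = x_2−2. MRS = 6·x_2'/x_1' = p_1/p_2.
After buying the subsistence bundle (12, 2), a share 6/7 of the remaining income goes to x_1: x_1* = 12 + 6/7·(m − 12p_1 − 2p_2)/p_1.
Discretionary income = 296 − 12·7 − 2·23.2 = 165.6; x_2* = 2 + 1/7·165.6/23.2 = 3.0197.

x_2* = 3.0197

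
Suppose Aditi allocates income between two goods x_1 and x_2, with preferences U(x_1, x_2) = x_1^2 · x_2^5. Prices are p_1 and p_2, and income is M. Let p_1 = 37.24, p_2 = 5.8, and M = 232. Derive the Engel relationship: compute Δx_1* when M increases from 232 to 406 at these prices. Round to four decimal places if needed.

Δx_1* = 1.335

The MRS is (2/5)·x_2/x_1. Set MRS = p_1/p_2.
So 2·p_2·x_2 = 5·p_1·x_1; combined with the budget, a share 2/7 of income goes to x_1.
Demand: x_1*(p_1,p_2,M) = 2/7·M/p_1 and x_2* = 5/7·M/p_2.
At p_1=37.24, p_2=5.8, M=232: x_1* = 2/7·232/37.24 = 1.78.
At M' = 406: x_1* = 3.1149. Change: 3.1149 − 1.78 = 1.335.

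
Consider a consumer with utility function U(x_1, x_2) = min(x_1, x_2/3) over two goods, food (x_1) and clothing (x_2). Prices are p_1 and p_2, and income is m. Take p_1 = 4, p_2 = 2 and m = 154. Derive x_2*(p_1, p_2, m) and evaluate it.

Leontief preferences: the optimum is at the kink where x_1/1 = x_2/3, i.e. x_2 = 3·x_1.
Budget: p_1·x_1 + p_2·3·x_1 = m, so (p_1 + 3·p_2)·x_1 = m.
Demand: x_1*(p_1,p_2,m) = m/(p_1 + 3·p_2), x_2* = 3·m/(p_1 + 3·p_2).
Here 4 + 3·2 = 10, giving x_2* = 46.2.

x_2* = 46.2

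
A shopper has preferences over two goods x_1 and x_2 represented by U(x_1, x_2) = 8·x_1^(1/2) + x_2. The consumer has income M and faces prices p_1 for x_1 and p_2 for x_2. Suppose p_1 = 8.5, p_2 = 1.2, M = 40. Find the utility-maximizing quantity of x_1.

x_1* = 0.3189

Utility is quasi-linear in x_2; the FOC for x_1 is 4/√x_1 = p_1/p_2.
Thus x_1* = (4·p_2/p_1)² — independent of M — with the rest of income spent on x_2.
Plugging in: x_1* = (4·1.2/8.5)² = 0.3189.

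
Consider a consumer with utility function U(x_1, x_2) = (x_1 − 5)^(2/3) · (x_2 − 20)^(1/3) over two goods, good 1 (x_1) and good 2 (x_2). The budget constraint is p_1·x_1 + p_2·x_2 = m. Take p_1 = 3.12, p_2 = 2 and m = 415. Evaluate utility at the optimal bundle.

V = 70.6909

This is Cobb-Douglas in (x_1−5, x_2−20): tangency gives 2/3·p_2·(x_2−20) = 1/3·p_1·(x_1−5).
Substituting into the budget: x_1* = 5 + 2/3·(m − 5·p_1 − 20·p_2)/p_1, and x_2* = 20 + 1/3·(…)/p_2.
Discretionary income = 415 − 5·3.12 − 20·2 = 359.4; x_1* = 5 + 2/3·359.4/3.12 = 81.7949; x_2* = 20 + 1/3·359.4/2 = 79.9.
Utility at the optimum: U(81.7949, 79.9) = 70.6909.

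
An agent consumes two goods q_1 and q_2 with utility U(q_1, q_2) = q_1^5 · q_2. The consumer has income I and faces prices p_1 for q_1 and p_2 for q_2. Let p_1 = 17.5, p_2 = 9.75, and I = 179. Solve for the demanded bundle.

q_1* = 8.5238, q_2* = 3.0598

The MRS is 5·q_2/q_1. Set MRS = p_1/p_2.
So 5·p_2·q_2 = p_1·q_1; combined with the budget, a share 5/6 of income goes to q_1.
Demand: q_1*(p_1,p_2,I) = 5/6·I/p_1 and q_2* = 1/6·I/p_2.
At p_1=17.5, p_2=9.75, I=179: q_1* = 5/6·179/17.5 = 8.5238, q_2* = 3.0598.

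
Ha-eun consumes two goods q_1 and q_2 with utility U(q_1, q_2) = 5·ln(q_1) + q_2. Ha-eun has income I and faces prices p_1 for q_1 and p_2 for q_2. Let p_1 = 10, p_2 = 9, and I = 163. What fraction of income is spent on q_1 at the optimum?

MU_q_1 = 5/q_1, MU_q_2 = 1. Tangency: 5/q_1 = p_1/p_2.
So q_1*(p_1,p_2) = 5·p_2/p_1, independent of income; and q_2* = (I − 5·p_2)/p_2.
At the given prices: q_1* = 5·9/10 = 4.5, and q_2* = 13.1111.
Expenditure on q_1: 10·4.5 = 45; share = 0.2761.

share on q_1 = 0.2761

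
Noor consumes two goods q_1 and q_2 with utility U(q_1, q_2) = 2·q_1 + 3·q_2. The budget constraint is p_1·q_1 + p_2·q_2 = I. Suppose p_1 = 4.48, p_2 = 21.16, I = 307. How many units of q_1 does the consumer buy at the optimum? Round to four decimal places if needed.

q_1* = 68.5268

Linear utility — the consumer picks whichever good has higher MU/price: 2/4.48 = 0.4464 vs 3/21.16 = 0.1418.
q_1 gives more utility per dollar, so spend all income on q_1: q_1* = I/p_1, q_2* = 0.
Numerically: q_1* = 68.5268, q_2* = 0.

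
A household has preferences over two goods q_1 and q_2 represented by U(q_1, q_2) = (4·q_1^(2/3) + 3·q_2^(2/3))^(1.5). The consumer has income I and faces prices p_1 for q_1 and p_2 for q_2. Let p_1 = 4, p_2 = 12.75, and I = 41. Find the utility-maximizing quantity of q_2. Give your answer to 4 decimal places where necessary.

From the CES first-order condition, (4/3)·(q_2/q_1)^(1/3) = p_1/p_2.
Solve for the ratio: q_2/q_1 = [(3/4)·p_1/p_2]^(3).
With the ratio pinned down, the budget gives q_1* = I/(p_1 + p_2·(q_2/q_1)) and q_2* = (q_2/q_1)·q_1*.
Numerically q_2/q_1 = 0.013027, so q_1* = 41/(4 + 12.75·0.013027) = 9.8414 and q_2* = 0.013027·9.8414 = 0.1282.

q_2* = 0.1282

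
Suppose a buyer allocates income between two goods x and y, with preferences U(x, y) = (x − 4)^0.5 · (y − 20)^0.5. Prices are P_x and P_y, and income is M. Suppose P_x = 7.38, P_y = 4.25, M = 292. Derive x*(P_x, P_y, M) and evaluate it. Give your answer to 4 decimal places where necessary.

x* = 16.0244

This is Cobb-Douglas in (x−4, y−20): tangency gives 0.5·P_y·(y−20) = 0.5·P_x·(x−4).
Substituting into the budget: x* = 4 + 0.5·(M − 4·P_x − 20·P_y)/P_x, and y* = 20 + 0.5·(…)/P_y.
Discretionary income = 292 − 4·7.38 − 20·4.25 = 177.48; x* = 4 + 0.5·177.48/7.38 = 16.0244.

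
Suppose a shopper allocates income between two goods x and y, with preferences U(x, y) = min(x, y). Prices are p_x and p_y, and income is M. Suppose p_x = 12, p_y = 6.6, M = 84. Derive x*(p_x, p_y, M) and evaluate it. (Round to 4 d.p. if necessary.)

x* = 4.5161

Leontief preferences: the optimum is at the kink where x/1 = y/1, i.e. y = x.
Budget: p_x·x + p_y·x = M, so (p_x + p_y)·x = M.
Demand: x*(p_x,p_y,M) = M/(p_x + p_y), y* = M/(p_x + p_y).
Here 12 + 6.6 = 18.6, giving x* = 4.5161.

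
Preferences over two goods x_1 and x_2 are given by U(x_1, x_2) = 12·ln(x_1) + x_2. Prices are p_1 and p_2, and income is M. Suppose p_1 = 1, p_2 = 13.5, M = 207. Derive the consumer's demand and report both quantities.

Set MRS = p_1/p_2: (12/x_1)/1 = p_1/p_2.
So x_1*(p_1,p_2) = 12·p_2/p_1, independent of income; and x_2* = (M − 12·p_2)/p_2.
At the given prices: x_1* = 12·13.5/1 = 162, and x_2* = 3.3333.

x_1* = 162, x_2* = 3.3333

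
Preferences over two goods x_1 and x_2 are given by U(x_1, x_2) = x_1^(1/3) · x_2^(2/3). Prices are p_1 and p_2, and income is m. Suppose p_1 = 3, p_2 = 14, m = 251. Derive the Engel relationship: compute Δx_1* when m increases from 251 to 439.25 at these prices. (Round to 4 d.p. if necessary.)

Δx_1* = 20.9167

MU_x_1/MU_x_2 = (1/3·x_2)/(2/3·x_1); tangency sets this equal to p_1/p_2.
So 1/3·p_2·x_2 = 2/3·p_1·x_1; combined with the budget, a share 1/3 of income goes to x_1.
Demand: x_1*(p_1,p_2,m) = 1/3·m/p_1 and x_2* = 2/3·m/p_2.
At p_1=3, p_2=14, m=251: x_1* = 1/3·251/3 = 27.8889.
At m' = 439.25: x_1* = 48.8056. Change: 48.8056 − 27.8889 = 20.9167.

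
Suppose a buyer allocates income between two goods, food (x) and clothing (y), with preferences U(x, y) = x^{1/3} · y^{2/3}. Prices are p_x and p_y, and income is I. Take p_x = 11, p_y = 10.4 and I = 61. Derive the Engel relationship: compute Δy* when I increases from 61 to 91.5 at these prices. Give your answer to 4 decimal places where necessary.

The MRS is (1/2)·y/x. Set MRS = p_x/p_y.
Rearranging, p_y·y = 2·p_x·x. Substituting into the budget gives p_x·x·(1 + 2) = I.
Demand: x*(p_x,p_y,I) = 1/3·I/p_x and y* = 2/3·I/p_y.
At p_x=11, p_y=10.4, I=61: y* = 2/3·61/10.4 = 3.9103.
At I' = 91.5: y* = 5.8654. Change: 5.8654 − 3.9103 = 1.9551.

Δy* = 1.9551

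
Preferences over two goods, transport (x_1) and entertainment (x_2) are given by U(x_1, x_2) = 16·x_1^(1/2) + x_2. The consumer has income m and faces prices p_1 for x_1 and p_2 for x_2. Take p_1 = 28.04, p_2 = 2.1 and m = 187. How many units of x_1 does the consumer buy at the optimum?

x_1* = 0.359

Thus x_1* = (8·p_2/p_1)² — independent of m — with the rest of income spent on x_2.
Plugging in: x_1* = (8·2.1/28.04)² = 0.359.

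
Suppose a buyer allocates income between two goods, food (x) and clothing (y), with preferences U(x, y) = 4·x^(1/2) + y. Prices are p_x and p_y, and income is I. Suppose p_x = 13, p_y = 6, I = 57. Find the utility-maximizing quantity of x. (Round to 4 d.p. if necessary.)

x* = 0.8521

Set MRS = p_x/p_y: 2·x^(−1/2) = p_x/p_y.
Thus x* = (2·p_y/p_x)² — independent of I — with the rest of income spent on y.
Plugging in: x* = (2·6/13)² = 0.8521.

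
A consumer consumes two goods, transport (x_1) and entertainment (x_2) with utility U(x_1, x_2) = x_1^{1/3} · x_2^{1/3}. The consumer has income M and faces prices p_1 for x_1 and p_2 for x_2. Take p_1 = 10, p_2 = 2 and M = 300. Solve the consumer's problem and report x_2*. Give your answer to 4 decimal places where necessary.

x_2* = 75

MU_x_1/MU_x_2 = (1/3·x_2)/(1/3·x_1); tangency sets this equal to p_1/p_2.
Rearranging, p_2·x_2 = p_1·x_1. Substituting into the budget gives p_1·x_1·(1 + 1) = M.
Demand: x_1*(p_1,p_2,M) = 0.5·M/p_1 and x_2* = 0.5·M/p_2.
At p_1=10, p_2=2, M=300: x_2* = 0.5·300/2 = 75.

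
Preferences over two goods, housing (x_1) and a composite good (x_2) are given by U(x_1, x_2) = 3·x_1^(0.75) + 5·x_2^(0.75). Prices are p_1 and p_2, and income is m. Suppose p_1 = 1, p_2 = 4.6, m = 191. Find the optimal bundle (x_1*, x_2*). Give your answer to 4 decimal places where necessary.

MRS = MU_x_1/MU_x_2 = (3/5)·(x_2/x_1)^(0.25). Set equal to p_1/p_2.
Hence x_2/x_1 = ((5/3)·p_1/p_2)^(1/(0.25)), i.e. raised to the 4 power.
With the ratio pinned down, the budget gives x_1* = m/(p_1 + p_2·(x_2/x_1)) and x_2* = (x_2/x_1)·x_1*.
Numerically x_2/x_1 = 0.017233, so x_1* = 191/(1 + 4.6·0.017233) = 176.9711 and x_2* = 0.017233·176.9711 = 3.0498.

x_1* = 176.9711, x_2* = 3.0498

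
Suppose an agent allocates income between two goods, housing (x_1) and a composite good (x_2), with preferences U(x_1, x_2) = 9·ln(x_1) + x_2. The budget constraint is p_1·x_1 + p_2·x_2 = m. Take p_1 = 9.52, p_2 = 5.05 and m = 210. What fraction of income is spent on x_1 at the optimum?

share on x_1 = 0.2164

At the given prices: x_1* = 9·5.05/9.52 = 4.7742, and x_2* = 32.5842.
Expenditure on x_1: 9.52·4.7742 = 45.45; share = 0.2164.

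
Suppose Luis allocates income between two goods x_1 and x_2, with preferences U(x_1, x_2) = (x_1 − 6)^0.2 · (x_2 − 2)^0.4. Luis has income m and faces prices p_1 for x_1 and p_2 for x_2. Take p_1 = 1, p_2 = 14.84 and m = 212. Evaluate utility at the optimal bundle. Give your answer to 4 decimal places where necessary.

V = 5.1683

MRS = (1/2)·(x_2−2)/(x_1−6). Tangency with p_1/p_2 gives x_2−2 = 2·(p_1/p_2)·(x_1−6).
After buying the subsistence bundle (6, 2), a share 1/3 of the remaining income goes to x_1: x_1* = 6 + 1/3·(m − 6p_1 − 2p_2)/p_1.
Discretionary income = 212 − 6·1 − 2·14.84 = 176.32; x_1* = 6 + 1/3·176.32/1 = 64.7733; x_2* = 2 + 2/3·176.32/14.84 = 9.9209.
Utility at the optimum: U(64.7733, 9.9209) = 5.1683.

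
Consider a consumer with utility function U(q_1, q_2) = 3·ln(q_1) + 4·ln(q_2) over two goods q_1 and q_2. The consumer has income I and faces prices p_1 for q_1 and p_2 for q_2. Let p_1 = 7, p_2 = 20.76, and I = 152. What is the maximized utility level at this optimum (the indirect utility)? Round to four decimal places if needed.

V = 12.417

The MRS is (3/4)·q_2/q_1. Set MRS = p_1/p_2.
Rearranging, p_2·q_2 = (4/3)·p_1·q_1. Substituting into the budget gives p_1·q_1·(1 + (4/3)) = I.
Demand: q_1*(p_1,p_2,I) = 3/7·I/p_1 and q_2* = 4/7·I/p_2.
At p_1=7, p_2=20.76, I=152: q_1* = 3/7·152/7 = 9.3061, q_2* = 4.1839.
Utility at the optimum: U(9.3061, 4.1839) = 12.417.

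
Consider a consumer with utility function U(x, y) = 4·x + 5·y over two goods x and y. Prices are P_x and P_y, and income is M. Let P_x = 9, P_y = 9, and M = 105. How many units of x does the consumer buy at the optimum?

x* = 0

Numerically: x* = 0, y* = 11.6667.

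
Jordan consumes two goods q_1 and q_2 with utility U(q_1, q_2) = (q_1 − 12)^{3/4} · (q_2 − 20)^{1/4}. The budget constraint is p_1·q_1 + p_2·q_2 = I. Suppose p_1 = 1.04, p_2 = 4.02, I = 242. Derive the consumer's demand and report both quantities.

q_1* = 119.5385, q_2* = 29.2736

MRS = 3·(q_2−20)/(q_1−12). Tangency with p_1/p_2 gives q_2−20 = (1/3)·(p_1/p_2)·(q_1−12).
After buying the subsistence bundle (12, 20), a share 0.75 of the remaining income goes to q_1: q_1* = 12 + 0.75·(I − 12p_1 − 20p_2)/p_1.
Discretionary income = 242 − 12·1.04 − 20·4.02 = 149.12; q_1* = 12 + 0.75·149.12/1.04 = 119.5385; q_2* = 20 + 0.25·149.12/4.02 = 29.2736.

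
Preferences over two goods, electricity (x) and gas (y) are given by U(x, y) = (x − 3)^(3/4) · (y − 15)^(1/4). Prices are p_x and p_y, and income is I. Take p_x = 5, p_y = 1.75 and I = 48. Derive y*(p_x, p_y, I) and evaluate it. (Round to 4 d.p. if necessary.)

Substituting into the budget: x* = 3 + 0.75·(I − 3·p_x − 15·p_y)/p_x, and y* = 15 + 0.25·(…)/p_y.
Discretionary income = 48 − 3·5 − 15·1.75 = 6.75; y* = 15 + 0.25·6.75/1.75 = 15.9643.

y* = 15.9643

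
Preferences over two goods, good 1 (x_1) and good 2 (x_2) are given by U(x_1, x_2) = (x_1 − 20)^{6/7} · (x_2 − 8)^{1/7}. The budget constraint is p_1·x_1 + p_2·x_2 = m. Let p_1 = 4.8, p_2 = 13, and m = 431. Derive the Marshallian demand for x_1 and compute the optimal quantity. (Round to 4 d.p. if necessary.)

Let x_1' = x_1−20, x_2' = x_2−8. MRS = 6·x_2'/x_1' = p_1/p_2.
Substituting into the budget: x_1* = 20 + 6/7·(m − 20·p_1 − 8·p_2)/p_1, and x_2* = 8 + 1/7·(…)/p_2.
Discretionary income = 431 − 20·4.8 − 8·13 = 231; x_1* = 20 + 6/7·231/4.8 = 61.25.

x_1* = 61.25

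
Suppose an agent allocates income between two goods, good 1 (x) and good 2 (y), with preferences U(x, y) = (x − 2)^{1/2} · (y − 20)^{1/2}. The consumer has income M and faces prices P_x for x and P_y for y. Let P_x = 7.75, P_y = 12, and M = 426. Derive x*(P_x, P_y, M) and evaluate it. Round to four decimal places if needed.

x* = 13

This is Cobb-Douglas in (x−2, y−20): tangency gives 0.5·P_y·(y−20) = 0.5·P_x·(x−2).
Substituting into the budget: x* = 2 + 0.5·(M − 2·P_x − 20·P_y)/P_x, and y* = 20 + 0.5·(…)/P_y.
Discretionary income = 426 − 2·7.75 − 20·12 = 170.5; x* = 2 + 0.5·170.5/7.75 = 13.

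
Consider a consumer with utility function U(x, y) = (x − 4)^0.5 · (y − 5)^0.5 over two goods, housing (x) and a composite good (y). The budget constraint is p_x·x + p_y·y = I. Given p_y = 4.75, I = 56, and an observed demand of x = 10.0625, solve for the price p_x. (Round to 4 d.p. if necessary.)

p_x = 2

Let x' = x−4, y' = y−5. MRS = y'/x' = p_x/p_y.
Substituting into the budget: x* = 4 + 0.5·(I − 4·p_x − 5·p_y)/p_x, and y* = 5 + 0.5·(…)/p_y.
Set x* = 10.0625 in the demand function and solve for p_x: p_x = 2.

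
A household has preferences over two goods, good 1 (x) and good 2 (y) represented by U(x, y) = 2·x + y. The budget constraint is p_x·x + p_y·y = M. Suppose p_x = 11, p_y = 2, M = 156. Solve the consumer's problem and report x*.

x* = 0

Perfect substitutes: compare marginal utility per dollar. 2/p_x vs 1/p_y → 0.1818 vs 0.5.
y gives more utility per dollar, so spend all income on y: y* = M/p_y, x* = 0.
Numerically: x* = 0, y* = 78.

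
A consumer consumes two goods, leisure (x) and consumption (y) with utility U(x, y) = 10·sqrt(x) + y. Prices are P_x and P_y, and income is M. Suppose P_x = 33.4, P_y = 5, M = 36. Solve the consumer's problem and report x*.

Thus x* = (5·P_y/P_x)² — independent of M — with the rest of income spent on y.
Plugging in: x* = (5·5/33.4)² = 0.5603.

x* = 0.5603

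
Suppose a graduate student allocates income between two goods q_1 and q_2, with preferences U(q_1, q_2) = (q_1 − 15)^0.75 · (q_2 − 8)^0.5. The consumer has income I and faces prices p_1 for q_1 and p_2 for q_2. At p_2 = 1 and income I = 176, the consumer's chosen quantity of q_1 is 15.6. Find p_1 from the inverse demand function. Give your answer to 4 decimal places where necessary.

Let q_1' = q_1−15, q_2' = q_2−8. MRS = (3/2)·q_2'/q_1' = p_1/p_2.
Substituting into the budget: q_1* = 15 + 0.6·(I − 15·p_1 − 8·p_2)/p_1, and q_2* = 8 + 0.4·(…)/p_2.
Set q_1* = 15.6 in the demand function and solve for p_1: p_1 = 10.5.

p_1 = 10.5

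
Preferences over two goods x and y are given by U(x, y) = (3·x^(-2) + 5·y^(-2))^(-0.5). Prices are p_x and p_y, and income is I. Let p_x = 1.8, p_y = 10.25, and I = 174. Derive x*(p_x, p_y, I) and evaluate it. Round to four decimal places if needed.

x* = 20.2198

With the ratio pinned down, the budget gives x* = I/(p_x + p_y·(y/x)) and y* = (y/x)·x*.
Numerically y/x = 0.663946, so x* = 174/(1.8 + 10.25·0.663946) = 20.2198.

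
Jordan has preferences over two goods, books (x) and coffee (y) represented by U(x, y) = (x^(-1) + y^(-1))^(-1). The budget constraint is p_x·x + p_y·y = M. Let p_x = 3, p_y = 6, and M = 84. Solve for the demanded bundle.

x* = 11.598, y* = 8.201

Substitute y = (y/x)·x into the budget: x* = M/(p_x + p_y·(y/x)).
Numerically y/x = 0.707107, so x* = 84/(3 + 6·0.707107) = 11.598 and y* = 0.707107·11.598 = 8.201.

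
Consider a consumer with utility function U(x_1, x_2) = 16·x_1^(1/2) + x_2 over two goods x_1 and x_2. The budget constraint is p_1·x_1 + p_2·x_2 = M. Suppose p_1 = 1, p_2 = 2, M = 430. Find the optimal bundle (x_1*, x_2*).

Solve: √x_1 = 8·p_2/p_1, so x_1*(p_1,p_2) = (8·p_2/p_1)², and x_2* = (M − p_1·x_1*)/p_2.
Plugging in: x_1* = (8·2/1)² = 256, x_2* = 87.

x_1* = 256, x_2* = 87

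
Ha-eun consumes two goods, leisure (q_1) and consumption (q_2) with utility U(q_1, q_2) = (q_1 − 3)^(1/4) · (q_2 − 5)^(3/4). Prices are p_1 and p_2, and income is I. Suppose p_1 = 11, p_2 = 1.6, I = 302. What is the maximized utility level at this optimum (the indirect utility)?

V = 57.4094

This is Cobb-Douglas in (q_1−3, q_2−5): tangency gives 0.25·p_2·(q_2−5) = 0.75·p_1·(q_1−3).
After buying the subsistence bundle (3, 5), a share 0.25 of the remaining income goes to q_1: q_1* = 3 + 0.25·(I − 3p_1 − 5p_2)/p_1.
Discretionary income = 302 − 3·11 − 5·1.6 = 261; q_1* = 3 + 0.25·261/11 = 8.9318; q_2* = 5 + 0.75·261/1.6 = 127.3438.
Utility at the optimum: U(8.9318, 127.3438) = 57.4094.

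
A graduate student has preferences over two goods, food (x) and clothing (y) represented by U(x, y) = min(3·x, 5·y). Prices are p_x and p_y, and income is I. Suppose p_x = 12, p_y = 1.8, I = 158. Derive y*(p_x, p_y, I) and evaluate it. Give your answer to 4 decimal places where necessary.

y* = 7.2477

Leontief preferences: the optimum is at the kink where x/5 = y/3, i.e. y = (3/5)·x.
Budget: p_x·x + p_y·(3/5)·x = I, so (5·p_x + 3·p_y)·x = 5·I.
Demand: x*(p_x,p_y,I) = 5·I/(5·p_x + 3·p_y), y* = 3·I/(5·p_x + 3·p_y).
Here 5·12 + 3·1.8 = 65.4, giving y* = 7.2477.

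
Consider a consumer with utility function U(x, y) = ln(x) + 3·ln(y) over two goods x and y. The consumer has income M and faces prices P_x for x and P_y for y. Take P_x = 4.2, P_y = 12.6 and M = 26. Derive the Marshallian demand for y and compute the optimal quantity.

y* = 1.5476

The MRS is (1/3)·y/x. Set MRS = P_x/P_y.
So P_y·y = 3·P_x·x; combined with the budget, a share 0.25 of income goes to x.
Demand: x*(P_x,P_y,M) = 0.25·M/P_x and y* = 0.75·M/P_y.
At P_x=4.2, P_y=12.6, M=26: y* = 0.75·26/12.6 = 1.5476.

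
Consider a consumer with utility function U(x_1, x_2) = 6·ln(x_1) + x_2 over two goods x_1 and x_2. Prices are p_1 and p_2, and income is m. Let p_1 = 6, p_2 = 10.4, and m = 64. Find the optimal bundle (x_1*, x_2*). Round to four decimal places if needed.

x_1* = 10.4, x_2* = 0.1538

So x_1*(p_1,p_2) = 6·p_2/p_1, independent of income; and x_2* = (m − 6·p_2)/p_2.
At the given prices: x_1* = 6·10.4/6 = 10.4, and x_2* = 0.1538.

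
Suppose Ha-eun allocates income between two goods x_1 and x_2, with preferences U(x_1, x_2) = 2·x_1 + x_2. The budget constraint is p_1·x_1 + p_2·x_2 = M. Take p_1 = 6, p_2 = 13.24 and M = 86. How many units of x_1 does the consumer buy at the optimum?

Numerically: x_1* = 14.3333, x_2* = 0.

x_1* = 14.3333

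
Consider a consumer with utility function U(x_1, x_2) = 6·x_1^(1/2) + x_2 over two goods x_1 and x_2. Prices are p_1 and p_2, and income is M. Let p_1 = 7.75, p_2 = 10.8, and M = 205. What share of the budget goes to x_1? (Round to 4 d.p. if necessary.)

share on x_1 = 0.6607

Set MRS = p_1/p_2: 3·x_1^(−1/2) = p_1/p_2.
Solve: √x_1 = 3·p_2/p_1, so x_1*(p_1,p_2) = (3·p_2/p_1)², and x_2* = (M − p_1·x_1*)/p_2.
Plugging in: x_1* = (3·10.8/7.75)² = 17.4778, x_2* = 6.4395.
Expenditure on x_1: 7.75·17.4778 = 135.4529; share = 0.6607.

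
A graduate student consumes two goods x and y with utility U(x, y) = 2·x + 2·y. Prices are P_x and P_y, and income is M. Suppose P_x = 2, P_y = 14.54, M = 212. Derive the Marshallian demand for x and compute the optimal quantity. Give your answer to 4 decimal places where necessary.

x* = 106

Perfect substitutes: compare marginal utility per dollar. 2/P_x vs 2/P_y → 1 vs 0.1376.
x gives more utility per dollar, so spend all income on x: x* = M/P_x, y* = 0.
Numerically: x* = 106, y* = 0.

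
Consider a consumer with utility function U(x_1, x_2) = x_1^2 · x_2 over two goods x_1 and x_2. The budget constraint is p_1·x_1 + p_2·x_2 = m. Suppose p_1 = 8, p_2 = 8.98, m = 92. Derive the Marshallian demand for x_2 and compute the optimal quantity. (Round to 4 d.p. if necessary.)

The MRS is 2·x_2/x_1. Set MRS = p_1/p_2.
So 2·p_2·x_2 = p_1·x_1; combined with the budget, a share 2/3 of income goes to x_1.
Demand: x_1*(p_1,p_2,m) = 2/3·m/p_1 and x_2* = 1/3·m/p_2.
At p_1=8, p_2=8.98, m=92: x_2* = 1/3·92/8.98 = 3.415.

x_2* = 3.415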